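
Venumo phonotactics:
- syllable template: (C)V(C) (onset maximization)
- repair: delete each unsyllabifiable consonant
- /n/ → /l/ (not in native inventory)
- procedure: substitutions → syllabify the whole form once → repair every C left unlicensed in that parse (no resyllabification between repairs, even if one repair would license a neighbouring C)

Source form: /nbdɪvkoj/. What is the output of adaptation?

Substitution: /n/ → /l/, giving /lbdɪvkoj/.
Syllabifying with onset maximization leaves /l/, /b/ stranded (at most one coda consonant is licensed; onsets are limited to one consonant).
Deleting the stranded consonants removes /l/, /b/.

dɪvkoj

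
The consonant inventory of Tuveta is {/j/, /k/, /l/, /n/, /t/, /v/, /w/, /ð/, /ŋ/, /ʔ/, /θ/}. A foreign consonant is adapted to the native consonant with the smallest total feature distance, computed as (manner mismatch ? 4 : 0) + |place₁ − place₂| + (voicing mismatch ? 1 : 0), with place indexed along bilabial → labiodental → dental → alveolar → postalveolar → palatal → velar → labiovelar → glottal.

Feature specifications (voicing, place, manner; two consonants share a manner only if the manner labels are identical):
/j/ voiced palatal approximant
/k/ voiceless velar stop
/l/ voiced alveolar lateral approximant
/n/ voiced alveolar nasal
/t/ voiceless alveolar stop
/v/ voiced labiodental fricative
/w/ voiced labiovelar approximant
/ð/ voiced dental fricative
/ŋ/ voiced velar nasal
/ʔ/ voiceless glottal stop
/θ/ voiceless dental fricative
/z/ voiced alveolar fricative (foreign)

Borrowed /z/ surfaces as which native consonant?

/ð/ is closest: same manner (fricative), place distance 1 (alveolar→dental), same voicing; total 1. Next closest is /v/ at distance 2.

ð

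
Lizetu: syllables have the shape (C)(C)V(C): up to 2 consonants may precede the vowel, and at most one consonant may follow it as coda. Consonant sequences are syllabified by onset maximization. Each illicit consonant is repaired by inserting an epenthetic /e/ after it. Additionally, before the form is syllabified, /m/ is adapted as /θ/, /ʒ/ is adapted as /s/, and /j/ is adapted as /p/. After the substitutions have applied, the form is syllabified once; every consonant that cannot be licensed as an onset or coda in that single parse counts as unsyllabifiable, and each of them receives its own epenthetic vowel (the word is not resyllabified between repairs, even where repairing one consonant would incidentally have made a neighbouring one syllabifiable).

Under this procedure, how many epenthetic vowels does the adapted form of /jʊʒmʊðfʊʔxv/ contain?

After substitution the input is /pʊsθʊðfʊʔxv/.
The unsyllabifiable consonants are /x/, /v/; each receives one epenthetic vowel.

2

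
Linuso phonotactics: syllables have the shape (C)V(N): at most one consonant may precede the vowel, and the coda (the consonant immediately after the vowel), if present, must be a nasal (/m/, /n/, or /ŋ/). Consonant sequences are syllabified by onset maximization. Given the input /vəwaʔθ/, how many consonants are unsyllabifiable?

The consonants /ʔ/, /θ/ cannot be parsed into a legal (C)V(N) syllable (only a nasal (/m/, /n/, or /ŋ/) is licensed in coda position; onsets are limited to one consonant).

2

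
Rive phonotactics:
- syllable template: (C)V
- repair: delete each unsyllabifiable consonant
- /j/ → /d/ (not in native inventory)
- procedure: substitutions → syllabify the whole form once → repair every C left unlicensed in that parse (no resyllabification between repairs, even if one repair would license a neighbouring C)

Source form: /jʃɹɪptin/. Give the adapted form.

ɹɪti

Substitution: /j/ → /d/, giving /dʃɹɪptin/.
Syllabifying with onset maximization leaves /d/, /ʃ/, /p/, /n/ stranded (no codas are permitted; onsets are limited to one consonant).
Deletion applies to /d/, /ʃ/, /p/, /n/.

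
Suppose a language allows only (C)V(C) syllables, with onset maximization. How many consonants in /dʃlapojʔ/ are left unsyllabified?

Syllabifying with onset maximization leaves /d/, /ʃ/, /ʔ/ stranded (at most one coda consonant is licensed; onsets are limited to one consonant).

3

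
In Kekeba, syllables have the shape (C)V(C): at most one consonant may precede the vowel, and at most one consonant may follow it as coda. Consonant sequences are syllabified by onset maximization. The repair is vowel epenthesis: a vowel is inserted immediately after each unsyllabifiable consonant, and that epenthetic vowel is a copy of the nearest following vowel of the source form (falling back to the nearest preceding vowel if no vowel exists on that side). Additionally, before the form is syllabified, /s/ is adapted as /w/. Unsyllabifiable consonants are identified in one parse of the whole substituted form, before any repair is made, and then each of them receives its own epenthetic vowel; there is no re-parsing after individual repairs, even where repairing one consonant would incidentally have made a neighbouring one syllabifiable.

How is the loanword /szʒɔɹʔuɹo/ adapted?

Substitution: /s/ → /w/, giving /wzʒɔɹʔuɹo/.
Syllabifying with onset maximization leaves /w/, /z/ stranded (at most one coda consonant is licensed; onsets are limited to one consonant).
Each unlicensed consonant becomes the onset of a new syllable: /w/ → /wɔ/, /z/ → /zɔ/.

wɔzɔʒɔɹʔuɹo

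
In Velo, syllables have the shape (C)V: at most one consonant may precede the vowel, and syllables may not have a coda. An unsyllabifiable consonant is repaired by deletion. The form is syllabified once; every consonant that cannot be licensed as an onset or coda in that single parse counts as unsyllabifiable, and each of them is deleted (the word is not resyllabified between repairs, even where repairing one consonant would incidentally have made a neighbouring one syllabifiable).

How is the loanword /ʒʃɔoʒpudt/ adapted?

ʃɔopu

Under (C)V, the unsyllabifiable consonants are /ʒ/, /ʒ/, /d/, /t/ (no codas are permitted; onsets are limited to one consonant).
Deletion applies to /ʒ/, /ʒ/, /d/, /t/.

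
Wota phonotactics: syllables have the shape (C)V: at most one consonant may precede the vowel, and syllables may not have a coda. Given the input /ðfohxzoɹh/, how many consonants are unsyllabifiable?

5

The consonants /ð/, /h/, /x/, /ɹ/, /h/ cannot be parsed into a legal (C)V syllable (no codas are permitted; onsets are limited to one consonant).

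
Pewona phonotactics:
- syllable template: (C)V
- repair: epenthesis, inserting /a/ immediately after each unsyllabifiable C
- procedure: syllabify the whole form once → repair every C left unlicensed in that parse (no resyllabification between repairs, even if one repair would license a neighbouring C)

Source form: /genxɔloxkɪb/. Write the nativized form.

Under (C)V, the unsyllabifiable consonants are /n/, /x/, /b/ (no codas are permitted; onsets are limited to one consonant).
Inserting the epenthetic vowel yields /n/ → /na/, /x/ → /xa/, /b/ → /ba/.

genaxɔloxakɪba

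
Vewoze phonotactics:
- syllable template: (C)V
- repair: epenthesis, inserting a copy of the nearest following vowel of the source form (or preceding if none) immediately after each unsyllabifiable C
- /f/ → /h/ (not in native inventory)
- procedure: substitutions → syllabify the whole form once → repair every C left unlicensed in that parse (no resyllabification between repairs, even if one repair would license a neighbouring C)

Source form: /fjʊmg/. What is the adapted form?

Substitution: /f/ → /h/, giving /hjʊmg/.
The consonants /h/, /m/, /g/ cannot be parsed into a legal (C)V syllable (no codas are permitted; onsets are limited to one consonant).
Inserting the epenthetic vowel yields /h/ → /hʊ/, /m/ → /mʊ/, /g/ → /gʊ/.

hʊjʊmʊgʊ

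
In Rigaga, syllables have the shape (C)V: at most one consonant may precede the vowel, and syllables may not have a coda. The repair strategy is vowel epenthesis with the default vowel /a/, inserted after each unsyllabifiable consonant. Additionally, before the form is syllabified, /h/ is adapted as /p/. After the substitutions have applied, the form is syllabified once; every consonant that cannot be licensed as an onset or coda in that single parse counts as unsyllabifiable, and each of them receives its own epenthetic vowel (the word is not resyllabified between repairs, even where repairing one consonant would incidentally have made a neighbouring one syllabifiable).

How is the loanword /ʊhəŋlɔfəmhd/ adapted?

ʊpəŋalɔfəmapada

Substitution: /h/ → /p/, giving /ʊpəŋlɔfəmpd/.
The consonants /ŋ/, /m/, /p/, /d/ cannot be parsed into a legal (C)V syllable (no codas are permitted; onsets are limited to one consonant).
Each unlicensed consonant becomes the onset of a new syllable: /ŋ/ → /ŋa/, /m/ → /ma/, /p/ → /pa/, /d/ → /da/.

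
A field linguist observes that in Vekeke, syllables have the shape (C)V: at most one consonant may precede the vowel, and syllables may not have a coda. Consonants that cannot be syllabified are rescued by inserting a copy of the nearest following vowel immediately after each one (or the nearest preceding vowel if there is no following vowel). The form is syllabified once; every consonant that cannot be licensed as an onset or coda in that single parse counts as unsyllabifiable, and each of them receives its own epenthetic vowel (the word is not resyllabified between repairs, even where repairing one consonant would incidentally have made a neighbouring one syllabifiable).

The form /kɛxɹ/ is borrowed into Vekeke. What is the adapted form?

kɛxɛɹɛ

Syllabifying with onset maximization leaves /x/, /ɹ/ stranded (no codas are permitted; onsets are limited to one consonant).
Inserting the epenthetic vowel yields /x/ → /xɛ/, /ɹ/ → /ɹɛ/.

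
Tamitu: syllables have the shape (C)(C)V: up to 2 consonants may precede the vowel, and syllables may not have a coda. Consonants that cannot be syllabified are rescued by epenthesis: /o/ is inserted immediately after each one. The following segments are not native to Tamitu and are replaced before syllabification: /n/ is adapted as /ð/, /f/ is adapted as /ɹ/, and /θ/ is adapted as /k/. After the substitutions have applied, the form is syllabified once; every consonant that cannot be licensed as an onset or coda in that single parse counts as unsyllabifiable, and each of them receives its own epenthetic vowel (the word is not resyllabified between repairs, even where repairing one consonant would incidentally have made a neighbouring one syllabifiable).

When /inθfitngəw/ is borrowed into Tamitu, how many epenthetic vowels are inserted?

3

After substitution the input is /iðkɹitðgəw/.
The unsyllabifiable consonants are /ð/, /t/, /w/; each receives one epenthetic vowel.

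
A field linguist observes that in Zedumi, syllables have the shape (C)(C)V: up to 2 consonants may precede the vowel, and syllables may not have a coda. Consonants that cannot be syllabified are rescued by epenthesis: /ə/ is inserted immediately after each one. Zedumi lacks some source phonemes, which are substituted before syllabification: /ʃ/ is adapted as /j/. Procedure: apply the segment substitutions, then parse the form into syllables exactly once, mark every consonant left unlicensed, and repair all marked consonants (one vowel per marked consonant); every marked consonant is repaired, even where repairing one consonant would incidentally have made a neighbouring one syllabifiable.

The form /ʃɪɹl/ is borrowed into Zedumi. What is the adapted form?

jɪɹələ

Substitution: /ʃ/ → /j/, giving /jɪɹl/.
Under (C)(C)V, the unsyllabifiable consonants are /ɹ/, /l/ (no codas are permitted; onsets may contain at most 2 consonants).
Epenthesis after each stranded consonant: /ɹ/ → /ɹə/, /l/ → /lə/.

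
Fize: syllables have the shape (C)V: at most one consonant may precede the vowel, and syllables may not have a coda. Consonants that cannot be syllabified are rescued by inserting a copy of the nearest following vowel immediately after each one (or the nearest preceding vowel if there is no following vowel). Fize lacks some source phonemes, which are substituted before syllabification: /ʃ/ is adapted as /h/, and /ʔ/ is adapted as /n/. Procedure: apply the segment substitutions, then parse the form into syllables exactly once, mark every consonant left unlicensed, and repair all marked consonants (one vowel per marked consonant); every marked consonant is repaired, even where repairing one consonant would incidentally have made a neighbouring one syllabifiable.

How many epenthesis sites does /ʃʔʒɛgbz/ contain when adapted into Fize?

5

After substitution the input is /hnʒɛgbz/.
The unsyllabifiable consonants are /h/, /n/, /g/, /b/, /z/; each receives one epenthetic vowel.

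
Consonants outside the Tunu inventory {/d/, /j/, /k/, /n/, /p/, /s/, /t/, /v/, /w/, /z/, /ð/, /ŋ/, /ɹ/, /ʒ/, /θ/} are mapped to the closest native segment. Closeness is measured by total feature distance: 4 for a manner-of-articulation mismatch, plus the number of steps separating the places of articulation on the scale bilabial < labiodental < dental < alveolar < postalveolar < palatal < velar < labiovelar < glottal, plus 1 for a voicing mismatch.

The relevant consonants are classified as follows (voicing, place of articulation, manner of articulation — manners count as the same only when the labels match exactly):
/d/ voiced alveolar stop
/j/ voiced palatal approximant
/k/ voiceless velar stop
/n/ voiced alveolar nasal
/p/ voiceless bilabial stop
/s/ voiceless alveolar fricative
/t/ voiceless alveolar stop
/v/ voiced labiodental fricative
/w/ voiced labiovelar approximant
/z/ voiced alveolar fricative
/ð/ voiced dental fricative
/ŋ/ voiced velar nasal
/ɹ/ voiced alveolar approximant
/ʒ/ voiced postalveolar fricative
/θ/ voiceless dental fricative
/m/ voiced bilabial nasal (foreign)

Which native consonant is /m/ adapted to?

/n/ is closest: same manner (nasal), place distance 3 (bilabial→alveolar), same voicing; total 3. Next closest is /p/ at distance 5.

n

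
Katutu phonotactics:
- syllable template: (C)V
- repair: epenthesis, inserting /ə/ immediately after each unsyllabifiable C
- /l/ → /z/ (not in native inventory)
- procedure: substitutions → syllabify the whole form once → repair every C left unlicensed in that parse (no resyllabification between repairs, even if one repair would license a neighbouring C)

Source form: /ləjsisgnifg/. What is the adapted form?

Substitution: /l/ → /z/, giving /zəjsisgnifg/.
Syllabifying with onset maximization leaves /j/, /s/, /g/, /f/, /g/ stranded (no codas are permitted; onsets are limited to one consonant).
Inserting the epenthetic vowel yields /j/ → /jə/, /s/ → /sə/, /g/ → /gə/, /f/ → /fə/, /g/ → /gə/.

zəjəsisəgənifəgə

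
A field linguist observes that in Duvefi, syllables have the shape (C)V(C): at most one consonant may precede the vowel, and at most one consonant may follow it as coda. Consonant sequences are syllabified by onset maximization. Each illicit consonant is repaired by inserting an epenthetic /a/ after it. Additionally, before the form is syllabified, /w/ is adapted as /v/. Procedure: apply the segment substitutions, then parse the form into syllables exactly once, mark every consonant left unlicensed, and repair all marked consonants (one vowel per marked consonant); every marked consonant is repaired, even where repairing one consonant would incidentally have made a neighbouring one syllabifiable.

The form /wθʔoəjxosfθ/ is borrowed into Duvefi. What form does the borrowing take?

Substitution: /w/ → /v/, giving /vθʔoəjxosfθ/.
Under (C)V(C), the unsyllabifiable consonants are /v/, /θ/, /f/, /θ/ (at most one coda consonant is licensed; onsets are limited to one consonant).
Each unlicensed consonant becomes the onset of a new syllable: /v/ → /va/, /θ/ → /θa/, /f/ → /fa/, /θ/ → /θa/.

vaθaʔoəjxosfaθa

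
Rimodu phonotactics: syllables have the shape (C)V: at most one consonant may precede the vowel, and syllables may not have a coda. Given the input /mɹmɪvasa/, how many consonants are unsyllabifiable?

2

Syllabifying with onset maximization leaves /m/, /ɹ/ stranded (no codas are permitted; onsets are limited to one consonant).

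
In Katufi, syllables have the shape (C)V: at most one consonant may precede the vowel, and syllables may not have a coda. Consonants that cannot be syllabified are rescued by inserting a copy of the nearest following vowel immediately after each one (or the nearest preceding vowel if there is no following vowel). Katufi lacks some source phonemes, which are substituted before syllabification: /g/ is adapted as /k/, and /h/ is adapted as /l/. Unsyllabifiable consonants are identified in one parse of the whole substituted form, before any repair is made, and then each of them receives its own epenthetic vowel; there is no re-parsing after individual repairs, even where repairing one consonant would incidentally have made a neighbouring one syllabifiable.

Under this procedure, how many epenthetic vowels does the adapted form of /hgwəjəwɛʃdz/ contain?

5

After substitution the input is /lkwəjəwɛʃdz/.
The unsyllabifiable consonants are /l/, /k/, /ʃ/, /d/, /z/; each receives one epenthetic vowel.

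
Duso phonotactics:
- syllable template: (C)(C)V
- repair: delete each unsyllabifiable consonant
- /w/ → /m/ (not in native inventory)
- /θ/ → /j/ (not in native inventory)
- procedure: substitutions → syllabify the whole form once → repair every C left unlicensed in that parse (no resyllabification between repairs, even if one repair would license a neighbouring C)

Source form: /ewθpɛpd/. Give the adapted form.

ejpɛ

Substitution: /w/ → /m/, /θ/ → /j/, giving /emjpɛpd/.
Syllabifying with onset maximization leaves /m/, /p/, /d/ stranded (no codas are permitted; onsets may contain at most 2 consonants).
Deleting the stranded consonants removes /m/, /p/, /d/.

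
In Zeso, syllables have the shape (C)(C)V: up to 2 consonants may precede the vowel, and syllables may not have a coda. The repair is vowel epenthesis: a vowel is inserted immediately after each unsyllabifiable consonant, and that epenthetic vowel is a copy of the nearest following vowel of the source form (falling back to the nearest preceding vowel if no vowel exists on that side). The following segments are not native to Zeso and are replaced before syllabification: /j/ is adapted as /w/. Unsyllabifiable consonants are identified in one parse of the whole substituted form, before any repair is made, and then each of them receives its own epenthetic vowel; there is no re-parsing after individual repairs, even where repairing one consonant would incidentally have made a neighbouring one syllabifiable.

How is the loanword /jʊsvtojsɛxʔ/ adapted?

wʊsovtowsɛxɛʔɛ

Substitution: /j/ → /w/, giving /wʊsvtowsɛxʔ/.
Syllabifying with onset maximization leaves /s/, /x/, /ʔ/ stranded (no codas are permitted; onsets may contain at most 2 consonants).
Each unlicensed consonant becomes the onset of a new syllable: /s/ → /so/, /x/ → /xɛ/, /ʔ/ → /ʔɛ/.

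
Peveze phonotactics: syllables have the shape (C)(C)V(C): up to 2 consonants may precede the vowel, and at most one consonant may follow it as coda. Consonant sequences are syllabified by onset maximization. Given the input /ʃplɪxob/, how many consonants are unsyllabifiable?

The consonants /ʃ/ cannot be parsed into a legal (C)(C)V(C) syllable (at most one coda consonant is licensed; onsets may contain at most 2 consonants).

1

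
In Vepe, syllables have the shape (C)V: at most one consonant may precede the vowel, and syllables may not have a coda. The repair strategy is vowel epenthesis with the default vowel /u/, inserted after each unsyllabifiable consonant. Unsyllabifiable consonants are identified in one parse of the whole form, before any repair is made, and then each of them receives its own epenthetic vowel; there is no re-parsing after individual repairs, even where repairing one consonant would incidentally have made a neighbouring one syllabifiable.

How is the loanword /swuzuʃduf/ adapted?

Under (C)V, the unsyllabifiable consonants are /s/, /ʃ/, /f/ (no codas are permitted; onsets are limited to one consonant).
Inserting the epenthetic vowel yields /s/ → /su/, /ʃ/ → /ʃu/, /f/ → /fu/.

suwuzuʃudufu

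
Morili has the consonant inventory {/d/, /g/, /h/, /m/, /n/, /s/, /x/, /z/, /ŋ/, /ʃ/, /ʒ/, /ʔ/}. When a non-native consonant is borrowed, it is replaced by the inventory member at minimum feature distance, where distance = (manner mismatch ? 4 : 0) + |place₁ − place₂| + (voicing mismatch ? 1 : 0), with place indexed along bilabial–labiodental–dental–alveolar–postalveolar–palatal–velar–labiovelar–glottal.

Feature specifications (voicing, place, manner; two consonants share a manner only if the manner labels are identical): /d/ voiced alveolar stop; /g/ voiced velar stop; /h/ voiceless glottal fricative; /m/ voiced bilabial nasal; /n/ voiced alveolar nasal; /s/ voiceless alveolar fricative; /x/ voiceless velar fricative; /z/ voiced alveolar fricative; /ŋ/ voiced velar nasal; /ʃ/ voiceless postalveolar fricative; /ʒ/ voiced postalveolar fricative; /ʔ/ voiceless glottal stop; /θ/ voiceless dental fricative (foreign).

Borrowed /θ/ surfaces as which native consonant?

s

/s/ is closest: same manner (fricative), place distance 1 (dental→alveolar), same voicing; total 1. Next closest is /z/ at distance 2.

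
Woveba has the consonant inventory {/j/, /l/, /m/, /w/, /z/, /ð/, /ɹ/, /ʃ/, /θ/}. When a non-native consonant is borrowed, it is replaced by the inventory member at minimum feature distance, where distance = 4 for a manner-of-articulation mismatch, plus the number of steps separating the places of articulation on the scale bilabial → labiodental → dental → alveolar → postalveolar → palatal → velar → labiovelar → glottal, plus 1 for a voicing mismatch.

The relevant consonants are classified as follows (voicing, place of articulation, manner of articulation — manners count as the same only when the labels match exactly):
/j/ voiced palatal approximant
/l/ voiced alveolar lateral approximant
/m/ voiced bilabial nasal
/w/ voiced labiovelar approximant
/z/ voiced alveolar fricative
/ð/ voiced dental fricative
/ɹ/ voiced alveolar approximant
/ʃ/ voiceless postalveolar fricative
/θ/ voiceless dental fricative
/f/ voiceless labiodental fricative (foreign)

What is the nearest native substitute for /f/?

θ

/θ/ is closest: same manner (fricative), place distance 1 (labiodental→dental), same voicing; total 1. Next closest is /ð/ at distance 2.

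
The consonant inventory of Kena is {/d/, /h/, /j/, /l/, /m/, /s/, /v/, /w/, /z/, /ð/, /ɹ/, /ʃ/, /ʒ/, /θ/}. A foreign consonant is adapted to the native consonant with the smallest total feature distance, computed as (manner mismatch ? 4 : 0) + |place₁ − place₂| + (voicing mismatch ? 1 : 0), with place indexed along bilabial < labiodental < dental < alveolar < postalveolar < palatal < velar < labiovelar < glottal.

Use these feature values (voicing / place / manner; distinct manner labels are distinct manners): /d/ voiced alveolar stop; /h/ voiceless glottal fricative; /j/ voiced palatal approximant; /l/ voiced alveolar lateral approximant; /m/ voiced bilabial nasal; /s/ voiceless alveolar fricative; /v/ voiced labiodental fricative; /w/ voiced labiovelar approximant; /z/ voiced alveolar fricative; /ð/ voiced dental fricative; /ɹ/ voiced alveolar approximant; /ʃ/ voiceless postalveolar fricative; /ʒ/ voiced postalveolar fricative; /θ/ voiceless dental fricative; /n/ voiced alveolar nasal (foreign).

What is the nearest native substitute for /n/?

/m/ is closest: same manner (nasal), place distance 3 (alveolar→bilabial), same voicing; total 3. Next closest is /d/ at distance 4.

m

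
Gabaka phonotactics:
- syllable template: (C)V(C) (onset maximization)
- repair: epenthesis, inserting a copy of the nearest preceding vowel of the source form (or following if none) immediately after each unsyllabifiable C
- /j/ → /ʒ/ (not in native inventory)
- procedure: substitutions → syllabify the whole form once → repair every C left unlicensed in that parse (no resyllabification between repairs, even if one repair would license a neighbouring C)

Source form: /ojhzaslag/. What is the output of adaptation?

Substitution: /j/ → /ʒ/, giving /oʒhzaslag/.
The consonants /h/ cannot be parsed into a legal (C)V(C) syllable (at most one coda consonant is licensed; onsets are limited to one consonant).
Each unlicensed consonant becomes the onset of a new syllable: /h/ → /ho/.

oʒhozaslag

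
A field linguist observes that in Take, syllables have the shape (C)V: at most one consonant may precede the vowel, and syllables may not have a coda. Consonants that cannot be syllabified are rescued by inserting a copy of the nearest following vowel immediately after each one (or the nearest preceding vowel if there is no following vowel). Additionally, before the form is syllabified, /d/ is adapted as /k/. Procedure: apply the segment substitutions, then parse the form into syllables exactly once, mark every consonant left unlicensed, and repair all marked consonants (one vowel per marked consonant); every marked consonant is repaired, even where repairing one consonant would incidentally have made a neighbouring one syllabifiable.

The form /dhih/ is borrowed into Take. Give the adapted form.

Substitution: /d/ → /k/, giving /khih/.
Syllabifying with onset maximization leaves /k/, /h/ stranded (no codas are permitted; onsets are limited to one consonant).
Epenthesis after each stranded consonant: /k/ → /ki/, /h/ → /hi/.

kihihi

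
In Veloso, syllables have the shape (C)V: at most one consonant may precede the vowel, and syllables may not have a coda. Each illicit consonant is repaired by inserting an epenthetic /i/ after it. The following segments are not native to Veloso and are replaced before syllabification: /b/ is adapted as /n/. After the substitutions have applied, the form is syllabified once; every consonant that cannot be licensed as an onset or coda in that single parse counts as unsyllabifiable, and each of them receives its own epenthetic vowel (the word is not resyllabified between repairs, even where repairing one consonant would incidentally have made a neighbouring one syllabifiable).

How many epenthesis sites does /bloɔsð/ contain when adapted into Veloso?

After substitution the input is /nloɔsð/.
The unsyllabifiable consonants are /n/, /s/, /ð/; each receives one epenthetic vowel.

3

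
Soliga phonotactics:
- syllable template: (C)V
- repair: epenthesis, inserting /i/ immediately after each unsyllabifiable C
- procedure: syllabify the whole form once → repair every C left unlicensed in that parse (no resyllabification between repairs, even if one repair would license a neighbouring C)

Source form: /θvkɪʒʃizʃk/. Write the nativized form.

θivikɪʒiʃiziʃiki

Syllabifying with onset maximization leaves /θ/, /v/, /ʒ/, /z/, /ʃ/, /k/ stranded (no codas are permitted; onsets are limited to one consonant).
Epenthesis after each stranded consonant: /θ/ → /θi/, /v/ → /vi/, /ʒ/ → /ʒi/, /z/ → /zi/, /ʃ/ → /ʃi/, /k/ → /ki/.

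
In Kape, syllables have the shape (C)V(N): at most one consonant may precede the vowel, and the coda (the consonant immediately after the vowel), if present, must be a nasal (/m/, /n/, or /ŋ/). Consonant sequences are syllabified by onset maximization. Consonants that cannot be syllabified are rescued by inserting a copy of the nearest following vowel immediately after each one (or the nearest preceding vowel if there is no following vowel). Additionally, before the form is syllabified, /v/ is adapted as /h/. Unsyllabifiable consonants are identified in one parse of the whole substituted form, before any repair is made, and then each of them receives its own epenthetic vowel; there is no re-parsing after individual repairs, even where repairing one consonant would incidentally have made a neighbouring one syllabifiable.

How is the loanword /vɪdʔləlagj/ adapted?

hɪdəʔələlagaja

Substitution: /v/ → /h/, giving /hɪdʔləlagj/.
Under (C)V(N), the unsyllabifiable consonants are /d/, /ʔ/, /g/, /j/ (only a nasal (/m/, /n/, or /ŋ/) is licensed in coda position; onsets are limited to one consonant).
Each unlicensed consonant becomes the onset of a new syllable: /d/ → /də/, /ʔ/ → /ʔə/, /g/ → /ga/, /j/ → /ja/.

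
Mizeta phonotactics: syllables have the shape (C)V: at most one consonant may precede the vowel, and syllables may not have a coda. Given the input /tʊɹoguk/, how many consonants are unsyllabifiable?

1

Under (C)V, the unsyllabifiable consonants are /k/ (no codas are permitted; onsets are limited to one consonant).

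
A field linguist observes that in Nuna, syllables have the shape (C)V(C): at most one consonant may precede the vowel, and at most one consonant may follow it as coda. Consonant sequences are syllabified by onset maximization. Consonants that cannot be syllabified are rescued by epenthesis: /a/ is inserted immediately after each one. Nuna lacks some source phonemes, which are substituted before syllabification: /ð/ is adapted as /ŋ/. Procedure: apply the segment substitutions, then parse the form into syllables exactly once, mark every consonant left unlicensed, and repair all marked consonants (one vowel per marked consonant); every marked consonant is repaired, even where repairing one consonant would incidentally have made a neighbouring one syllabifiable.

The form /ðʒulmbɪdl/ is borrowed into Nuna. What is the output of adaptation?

Substitution: /ð/ → /ŋ/, giving /ŋʒulmbɪdl/.
Syllabifying with onset maximization leaves /ŋ/, /m/, /l/ stranded (at most one coda consonant is licensed; onsets are limited to one consonant).
Epenthesis after each stranded consonant: /ŋ/ → /ŋa/, /m/ → /ma/, /l/ → /la/.

ŋaʒulmabɪdla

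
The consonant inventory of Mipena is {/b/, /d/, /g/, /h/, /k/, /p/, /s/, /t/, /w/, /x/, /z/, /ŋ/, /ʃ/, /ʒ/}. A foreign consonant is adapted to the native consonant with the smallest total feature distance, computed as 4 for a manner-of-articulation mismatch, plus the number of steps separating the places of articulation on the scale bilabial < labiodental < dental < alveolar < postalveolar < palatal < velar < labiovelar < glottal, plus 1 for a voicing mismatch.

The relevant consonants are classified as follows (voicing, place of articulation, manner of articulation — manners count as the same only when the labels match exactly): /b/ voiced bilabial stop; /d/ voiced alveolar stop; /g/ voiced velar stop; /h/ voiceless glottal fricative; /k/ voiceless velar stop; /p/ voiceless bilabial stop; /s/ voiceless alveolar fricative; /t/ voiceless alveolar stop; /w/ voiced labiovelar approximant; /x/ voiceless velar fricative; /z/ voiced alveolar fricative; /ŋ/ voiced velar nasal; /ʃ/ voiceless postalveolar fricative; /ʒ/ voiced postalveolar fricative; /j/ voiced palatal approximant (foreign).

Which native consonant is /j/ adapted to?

w

/w/ is closest: same manner (approximant), place distance 2 (palatal→labiovelar), same voicing; total 2. Next closest is /g/ at distance 5.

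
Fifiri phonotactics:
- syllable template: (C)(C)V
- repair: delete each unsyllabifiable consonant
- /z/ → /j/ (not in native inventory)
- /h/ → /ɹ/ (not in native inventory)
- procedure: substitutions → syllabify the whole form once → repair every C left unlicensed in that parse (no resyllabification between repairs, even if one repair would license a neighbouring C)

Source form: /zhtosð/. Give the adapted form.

ɹto

Substitution: /z/ → /j/, /h/ → /ɹ/, giving /jɹtosð/.
The consonants /j/, /s/, /ð/ cannot be parsed into a legal (C)(C)V syllable (no codas are permitted; onsets may contain at most 2 consonants).
Deleting the stranded consonants removes /j/, /s/, /ð/.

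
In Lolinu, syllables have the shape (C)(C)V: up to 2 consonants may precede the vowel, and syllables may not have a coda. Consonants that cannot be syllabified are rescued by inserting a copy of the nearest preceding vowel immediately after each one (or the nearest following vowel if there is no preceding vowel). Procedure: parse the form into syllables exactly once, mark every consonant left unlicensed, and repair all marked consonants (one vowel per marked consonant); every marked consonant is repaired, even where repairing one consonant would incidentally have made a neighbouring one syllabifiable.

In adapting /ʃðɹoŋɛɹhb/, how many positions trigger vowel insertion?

The unsyllabifiable consonants are /ʃ/, /ɹ/, /h/, /b/; each receives one epenthetic vowel.

4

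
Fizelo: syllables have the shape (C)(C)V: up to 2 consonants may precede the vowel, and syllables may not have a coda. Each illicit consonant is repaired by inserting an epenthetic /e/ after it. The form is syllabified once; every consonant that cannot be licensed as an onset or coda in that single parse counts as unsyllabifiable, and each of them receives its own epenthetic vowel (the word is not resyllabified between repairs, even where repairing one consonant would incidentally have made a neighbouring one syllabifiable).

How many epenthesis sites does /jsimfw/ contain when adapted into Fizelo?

The unsyllabifiable consonants are /m/, /f/, /w/; each receives one epenthetic vowel.

3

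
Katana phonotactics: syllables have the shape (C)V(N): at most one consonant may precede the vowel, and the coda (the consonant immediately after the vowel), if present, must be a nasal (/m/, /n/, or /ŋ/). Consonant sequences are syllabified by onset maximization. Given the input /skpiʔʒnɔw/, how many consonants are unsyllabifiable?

Syllabifying with onset maximization leaves /s/, /k/, /ʔ/, /ʒ/, /w/ stranded (only a nasal (/m/, /n/, or /ŋ/) is licensed in coda position; onsets are limited to one consonant).

5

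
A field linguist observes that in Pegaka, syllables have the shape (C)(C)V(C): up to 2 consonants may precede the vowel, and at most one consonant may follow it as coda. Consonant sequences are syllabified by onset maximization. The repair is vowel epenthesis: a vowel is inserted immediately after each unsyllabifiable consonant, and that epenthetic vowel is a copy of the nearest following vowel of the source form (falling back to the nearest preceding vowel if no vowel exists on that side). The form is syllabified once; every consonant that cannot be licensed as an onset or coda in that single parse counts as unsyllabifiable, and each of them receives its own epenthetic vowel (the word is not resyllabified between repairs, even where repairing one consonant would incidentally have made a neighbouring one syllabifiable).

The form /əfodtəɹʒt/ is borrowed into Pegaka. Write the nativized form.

əfodtəɹʒətə

Syllabifying with onset maximization leaves /ʒ/, /t/ stranded (at most one coda consonant is licensed; onsets may contain at most 2 consonants).
Inserting the epenthetic vowel yields /ʒ/ → /ʒə/, /t/ → /tə/.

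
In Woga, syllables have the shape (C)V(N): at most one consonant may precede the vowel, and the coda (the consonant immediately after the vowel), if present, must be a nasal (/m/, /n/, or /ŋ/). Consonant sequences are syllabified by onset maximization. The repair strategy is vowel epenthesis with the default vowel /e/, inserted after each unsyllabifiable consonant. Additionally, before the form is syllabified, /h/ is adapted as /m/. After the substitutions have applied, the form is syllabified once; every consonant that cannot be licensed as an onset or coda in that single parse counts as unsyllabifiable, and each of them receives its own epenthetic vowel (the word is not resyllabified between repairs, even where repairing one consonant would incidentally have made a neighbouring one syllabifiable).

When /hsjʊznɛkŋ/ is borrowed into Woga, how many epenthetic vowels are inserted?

5

After substitution the input is /msjʊznɛkŋ/.
The unsyllabifiable consonants are /m/, /s/, /z/, /k/, /ŋ/; each receives one epenthetic vowel.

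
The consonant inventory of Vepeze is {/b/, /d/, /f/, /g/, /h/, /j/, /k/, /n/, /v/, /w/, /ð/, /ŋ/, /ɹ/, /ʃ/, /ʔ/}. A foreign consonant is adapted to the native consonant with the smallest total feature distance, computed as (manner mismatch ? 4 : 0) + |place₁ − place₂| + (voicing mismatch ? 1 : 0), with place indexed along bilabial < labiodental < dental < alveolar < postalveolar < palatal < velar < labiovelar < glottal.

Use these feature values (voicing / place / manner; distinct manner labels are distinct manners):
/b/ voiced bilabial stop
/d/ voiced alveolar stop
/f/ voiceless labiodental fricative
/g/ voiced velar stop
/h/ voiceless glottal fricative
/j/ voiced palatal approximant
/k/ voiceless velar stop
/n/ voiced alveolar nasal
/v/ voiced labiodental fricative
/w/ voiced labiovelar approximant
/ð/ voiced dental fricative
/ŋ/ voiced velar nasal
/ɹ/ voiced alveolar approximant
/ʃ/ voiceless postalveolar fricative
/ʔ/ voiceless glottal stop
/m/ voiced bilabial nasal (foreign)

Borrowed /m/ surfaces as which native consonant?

n

/n/ is closest: same manner (nasal), place distance 3 (bilabial→alveolar), same voicing; total 3. Next closest is /b/ at distance 4.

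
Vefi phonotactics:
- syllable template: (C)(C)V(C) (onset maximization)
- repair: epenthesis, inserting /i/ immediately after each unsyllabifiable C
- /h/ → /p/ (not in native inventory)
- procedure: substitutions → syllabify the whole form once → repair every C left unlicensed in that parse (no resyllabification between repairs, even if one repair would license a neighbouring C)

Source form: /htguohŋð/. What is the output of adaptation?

pitguopŋiði

Substitution: /h/ → /p/, giving /ptguopŋð/.
The consonants /p/, /ŋ/, /ð/ cannot be parsed into a legal (C)(C)V(C) syllable (at most one coda consonant is licensed; onsets may contain at most 2 consonants).
Inserting the epenthetic vowel yields /p/ → /pi/, /ŋ/ → /ŋi/, /ð/ → /ði/.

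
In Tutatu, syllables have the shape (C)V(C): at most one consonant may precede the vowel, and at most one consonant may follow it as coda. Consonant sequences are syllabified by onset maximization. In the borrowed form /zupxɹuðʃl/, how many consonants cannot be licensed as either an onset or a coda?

3

Syllabifying with onset maximization leaves /x/, /ʃ/, /l/ stranded (at most one coda consonant is licensed; onsets are limited to one consonant).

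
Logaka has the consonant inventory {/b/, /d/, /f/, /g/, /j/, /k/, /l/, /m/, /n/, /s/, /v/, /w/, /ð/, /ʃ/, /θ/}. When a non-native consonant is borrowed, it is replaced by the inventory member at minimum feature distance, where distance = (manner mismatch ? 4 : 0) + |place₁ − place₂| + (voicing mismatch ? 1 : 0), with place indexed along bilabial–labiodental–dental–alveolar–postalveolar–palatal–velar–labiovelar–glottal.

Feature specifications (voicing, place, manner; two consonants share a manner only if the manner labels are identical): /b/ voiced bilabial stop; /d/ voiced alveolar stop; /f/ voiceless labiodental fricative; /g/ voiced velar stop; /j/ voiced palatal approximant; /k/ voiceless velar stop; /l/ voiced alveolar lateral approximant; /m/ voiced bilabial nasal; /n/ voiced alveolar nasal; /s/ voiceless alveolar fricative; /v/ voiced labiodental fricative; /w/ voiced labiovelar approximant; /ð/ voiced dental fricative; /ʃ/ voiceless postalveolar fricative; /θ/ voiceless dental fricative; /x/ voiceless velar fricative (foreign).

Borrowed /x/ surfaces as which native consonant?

ʃ

/ʃ/ is closest: same manner (fricative), place distance 2 (velar→postalveolar), same voicing; total 2. Next closest is /s/ at distance 3.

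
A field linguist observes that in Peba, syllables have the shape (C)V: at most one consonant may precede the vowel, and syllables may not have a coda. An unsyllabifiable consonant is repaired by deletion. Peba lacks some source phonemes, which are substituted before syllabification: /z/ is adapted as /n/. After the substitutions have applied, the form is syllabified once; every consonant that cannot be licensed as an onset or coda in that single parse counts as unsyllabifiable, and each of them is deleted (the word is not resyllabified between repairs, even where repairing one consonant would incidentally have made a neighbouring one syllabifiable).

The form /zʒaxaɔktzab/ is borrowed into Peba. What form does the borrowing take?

ʒaxaɔna

Substitution: /z/ → /n/, giving /nʒaxaɔktnab/.
The consonants /n/, /k/, /t/, /b/ cannot be parsed into a legal (C)V syllable (no codas are permitted; onsets are limited to one consonant).
Deletion applies to /n/, /k/, /t/, /b/.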